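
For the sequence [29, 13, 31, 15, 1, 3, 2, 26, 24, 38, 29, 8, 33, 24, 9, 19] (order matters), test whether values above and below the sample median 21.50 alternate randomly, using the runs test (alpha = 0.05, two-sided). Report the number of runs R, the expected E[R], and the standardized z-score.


Step 1: Compute median = 21.50; label A = above, B = below.
Labels in order: ABABBBBAAAABAABB  (n_A = 8, n_B = 8)
Step 2: Count runs R = 8.
Step 3: Under H0 (random ordering), E[R] = 2*n_A*n_B/(n_A+n_B) + 1 = 2*8*8/16 + 1 = 9.0000.
        Var[R] = 2*n_A*n_B*(2*n_A*n_B - n_A - n_B) / ((n_A+n_B)^2 * (n_A+n_B-1)) = 14336/3840 = 3.7333.
        SD[R] = 1.9322.
Step 4: Continuity-corrected z = (R + 0.5 - E[R]) / SD[R] = (8 + 0.5 - 9.0000) / 1.9322 = -0.2588.
Step 5: Two-sided p-value via normal approximation = 2*(1 - Phi(|z|)) = 0.795809.
Step 6: alpha = 0.05. fail to reject H0.

R = 8, z = -0.2588, p = 0.795809, fail to reject H0.


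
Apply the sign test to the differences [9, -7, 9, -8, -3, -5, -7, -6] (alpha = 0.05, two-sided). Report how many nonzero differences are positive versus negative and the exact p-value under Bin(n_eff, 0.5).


Step 1: Discard zero differences. Original n = 8; n_eff = number of nonzero differences = 8.
Nonzero differences (with sign): +9, -7, +9, -8, -3, -5, -7, -6
Step 2: Count signs: positive = 2, negative = 6.
Step 3: Under H0: P(positive) = 0.5, so the number of positives S ~ Bin(8, 0.5).
Step 4: Two-sided exact p-value = sum of Bin(8,0.5) probabilities at or below the observed probability = 0.289062.
Step 5: alpha = 0.05. fail to reject H0.

n_eff = 8, pos = 2, neg = 6, p = 0.289062, fail to reject H0.


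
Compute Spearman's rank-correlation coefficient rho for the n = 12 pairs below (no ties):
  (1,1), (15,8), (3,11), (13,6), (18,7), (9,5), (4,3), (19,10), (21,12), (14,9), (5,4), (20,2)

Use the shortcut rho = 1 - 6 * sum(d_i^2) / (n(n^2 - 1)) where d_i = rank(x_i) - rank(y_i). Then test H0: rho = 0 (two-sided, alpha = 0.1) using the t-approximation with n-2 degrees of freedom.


Step 1: Rank x and y separately (midranks; no ties here).
rank(x): 1->1, 15->8, 3->2, 13->6, 18->9, 9->5, 4->3, 19->10, 21->12, 14->7, 5->4, 20->11
rank(y): 1->1, 8->8, 11->11, 6->6, 7->7, 5->5, 3->3, 10->10, 12->12, 9->9, 4->4, 2->2
Step 2: d_i = R_x(i) - R_y(i); compute d_i^2.
  (1-1)^2=0, (8-8)^2=0, (2-11)^2=81, (6-6)^2=0, (9-7)^2=4, (5-5)^2=0, (3-3)^2=0, (10-10)^2=0, (12-12)^2=0, (7-9)^2=4, (4-4)^2=0, (11-2)^2=81
sum(d^2) = 170.
Step 3: rho = 1 - 6*170 / (12*(12^2 - 1)) = 1 - 1020/1716 = 0.405594.
Step 4: Under H0, t = rho * sqrt((n-2)/(1-rho^2)) = 1.4032 ~ t(10).
Step 5: Two-sided p-value from the t-distribution with 10 df = 0.190836.
Step 6: alpha = 0.1. fail to reject H0.

rho = 0.4056, p = 0.190836, fail to reject H0 at alpha = 0.1.


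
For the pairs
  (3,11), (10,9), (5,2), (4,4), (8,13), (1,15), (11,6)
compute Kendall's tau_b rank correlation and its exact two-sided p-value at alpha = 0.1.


Step 1: Enumerate the 21 unordered pairs (i,j) with i<j and classify each by sign(x_j-x_i) * sign(y_j-y_i).
  (1,2):dx=+7,dy=-2->D; (1,3):dx=+2,dy=-9->D; (1,4):dx=+1,dy=-7->D; (1,5):dx=+5,dy=+2->C
  (1,6):dx=-2,dy=+4->D; (1,7):dx=+8,dy=-5->D; (2,3):dx=-5,dy=-7->C; (2,4):dx=-6,dy=-5->C
  (2,5):dx=-2,dy=+4->D; (2,6):dx=-9,dy=+6->D; (2,7):dx=+1,dy=-3->D; (3,4):dx=-1,dy=+2->D
  (3,5):dx=+3,dy=+11->C; (3,6):dx=-4,dy=+13->D; (3,7):dx=+6,dy=+4->C; (4,5):dx=+4,dy=+9->C
  (4,6):dx=-3,dy=+11->D; (4,7):dx=+7,dy=+2->C; (5,6):dx=-7,dy=+2->D; (5,7):dx=+3,dy=-7->D
  (6,7):dx=+10,dy=-9->D
Step 2: C = 7, D = 14, total pairs = 21.
Step 3: tau = (C - D)/(n(n-1)/2) = (7 - 14)/21 = -0.333333.
Step 4: Exact two-sided p-value (enumerate n! = 5040 permutations of y under H0): p = 0.381349.
Step 5: alpha = 0.1. fail to reject H0.

tau_b = -0.3333 (C=7, D=14), p = 0.381349, fail to reject H0.


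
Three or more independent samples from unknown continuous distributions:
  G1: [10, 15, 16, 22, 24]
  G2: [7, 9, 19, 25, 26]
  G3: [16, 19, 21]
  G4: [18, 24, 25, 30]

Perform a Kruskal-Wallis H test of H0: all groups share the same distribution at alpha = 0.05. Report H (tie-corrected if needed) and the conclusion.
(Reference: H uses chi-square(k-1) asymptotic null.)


Step 1: Combine all N = 17 observations and assign midranks.
sorted (value, group, rank): (7,G2,1), (9,G2,2), (10,G1,3), (15,G1,4), (16,G1,5.5), (16,G3,5.5), (18,G4,7), (19,G2,8.5), (19,G3,8.5), (21,G3,10), (22,G1,11), (24,G1,12.5), (24,G4,12.5), (25,G2,14.5), (25,G4,14.5), (26,G2,16), (30,G4,17)
Step 2: Sum ranks within each group.
R_1 = 36 (n_1 = 5)
R_2 = 42 (n_2 = 5)
R_3 = 24 (n_3 = 3)
R_4 = 51 (n_4 = 4)
Step 3: H = 12/(N(N+1)) * sum(R_i^2/n_i) - 3(N+1)
     = 12/(17*18) * (36^2/5 + 42^2/5 + 24^2/3 + 51^2/4) - 3*18
     = 0.039216 * 1454.25 - 54
     = 3.029412.
Step 4: Ties present; correction factor C = 1 - 24/(17^3 - 17) = 0.995098. Corrected H = 3.029412 / 0.995098 = 3.044335.
Step 5: Under H0, H ~ chi^2(3); p-value = 0.384840.
Step 6: alpha = 0.05. fail to reject H0.

H = 3.0443, df = 3, p = 0.384840, fail to reject H0.


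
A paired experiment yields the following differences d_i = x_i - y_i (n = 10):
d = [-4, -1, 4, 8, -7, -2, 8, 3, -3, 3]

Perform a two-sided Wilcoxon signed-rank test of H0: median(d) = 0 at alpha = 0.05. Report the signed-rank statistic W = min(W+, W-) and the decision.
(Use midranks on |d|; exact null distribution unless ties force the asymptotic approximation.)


Step 1: Drop any zero differences (none here) and take |d_i|.
|d| = [4, 1, 4, 8, 7, 2, 8, 3, 3, 3]
Step 2: Midrank |d_i| (ties get averaged ranks).
ranks: |4|->6.5, |1|->1, |4|->6.5, |8|->9.5, |7|->8, |2|->2, |8|->9.5, |3|->4, |3|->4, |3|->4
Step 3: Attach original signs; sum ranks with positive sign and with negative sign.
W+ = 6.5 + 9.5 + 9.5 + 4 + 4 = 33.5
W- = 6.5 + 1 + 8 + 2 + 4 = 21.5
(Check: W+ + W- = 55 should equal n(n+1)/2 = 55.)
Step 4: Test statistic W = min(W+, W-) = 21.5.
Step 5: Ties in |d|, so use the tie-corrected normal approximation.
        E[W] = n(n+1)/4 = 10*11/4 = 27.5.
        Tie groups: |d|=3 (t=3), |d|=4 (t=2), |d|=8 (t=2); sum(t^3 - t) = 36.
        Var[W] = n(n+1)(2n+1)/24 - sum(t^3-t)/48 = 2310/24 - 36/48 = 95.5.
        z = (W - E[W]) / sqrt(Var[W]) = (21.5 - 27.5) / 9.7724 = -0.6140.
        Two-sided p = 2*Phi(z) = 0.539233.
Step 6: alpha = 0.05. fail to reject H0.

W+ = 33.5, W- = 21.5, W = min = 21.5, p = 0.539233, fail to reject H0.


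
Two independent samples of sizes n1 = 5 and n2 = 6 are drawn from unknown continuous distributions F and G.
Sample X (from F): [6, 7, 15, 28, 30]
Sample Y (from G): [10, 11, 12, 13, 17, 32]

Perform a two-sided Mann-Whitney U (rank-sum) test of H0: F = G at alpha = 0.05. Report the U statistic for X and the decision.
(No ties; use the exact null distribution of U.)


Step 1: Combine and sort all 11 observations; assign midranks.
sorted (value, group): (6,X), (7,X), (10,Y), (11,Y), (12,Y), (13,Y), (15,X), (17,Y), (28,X), (30,X), (32,Y)
ranks: 6->1, 7->2, 10->3, 11->4, 12->5, 13->6, 15->7, 17->8, 28->9, 30->10, 32->11
Step 2: Rank sum for X: R1 = 1 + 2 + 7 + 9 + 10 = 29.
Step 3: U_X = R1 - n1(n1+1)/2 = 29 - 5*6/2 = 29 - 15 = 14.
       U_Y = n1*n2 - U_X = 30 - 14 = 16.
Step 4: No ties, so the exact null distribution of U (based on enumerating the C(11,5) = 462 equally likely rank assignments) gives the two-sided p-value.
Step 5: p-value = 0.930736; compare to alpha = 0.05. fail to reject H0.

U_X = 14, p = 0.930736, fail to reject H0 at alpha = 0.05.


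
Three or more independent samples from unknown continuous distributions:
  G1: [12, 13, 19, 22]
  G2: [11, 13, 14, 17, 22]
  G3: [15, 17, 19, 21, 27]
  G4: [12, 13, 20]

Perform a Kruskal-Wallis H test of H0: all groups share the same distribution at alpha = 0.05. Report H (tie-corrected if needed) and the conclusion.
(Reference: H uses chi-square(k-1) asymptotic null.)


Step 1: Combine all N = 17 observations and assign midranks.
sorted (value, group, rank): (11,G2,1), (12,G1,2.5), (12,G4,2.5), (13,G1,5), (13,G2,5), (13,G4,5), (14,G2,7), (15,G3,8), (17,G2,9.5), (17,G3,9.5), (19,G1,11.5), (19,G3,11.5), (20,G4,13), (21,G3,14), (22,G1,15.5), (22,G2,15.5), (27,G3,17)
Step 2: Sum ranks within each group.
R_1 = 34.5 (n_1 = 4)
R_2 = 38 (n_2 = 5)
R_3 = 60 (n_3 = 5)
R_4 = 20.5 (n_4 = 3)
Step 3: H = 12/(N(N+1)) * sum(R_i^2/n_i) - 3(N+1)
     = 12/(17*18) * (34.5^2/4 + 38^2/5 + 60^2/5 + 20.5^2/3) - 3*18
     = 0.039216 * 1446.45 - 54
     = 2.723366.
Step 4: Ties present; correction factor C = 1 - 48/(17^3 - 17) = 0.990196. Corrected H = 2.723366 / 0.990196 = 2.750330.
Step 5: Under H0, H ~ chi^2(3); p-value = 0.431742.
Step 6: alpha = 0.05. fail to reject H0.

H = 2.7503, df = 3, p = 0.431742, fail to reject H0.


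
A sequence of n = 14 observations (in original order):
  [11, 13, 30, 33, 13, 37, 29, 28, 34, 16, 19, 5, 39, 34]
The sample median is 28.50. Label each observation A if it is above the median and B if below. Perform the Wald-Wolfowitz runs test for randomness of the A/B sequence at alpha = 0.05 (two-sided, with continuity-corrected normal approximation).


Step 1: Compute median = 28.50; label A = above, B = below.
Labels in order: BBAABAABABBBAA  (n_A = 7, n_B = 7)
Step 2: Count runs R = 8.
Step 3: Under H0 (random ordering), E[R] = 2*n_A*n_B/(n_A+n_B) + 1 = 2*7*7/14 + 1 = 8.0000.
        Var[R] = 2*n_A*n_B*(2*n_A*n_B - n_A - n_B) / ((n_A+n_B)^2 * (n_A+n_B-1)) = 8232/2548 = 3.2308.
        SD[R] = 1.7974.
Step 4: R = E[R], so z = 0 with no continuity correction.
Step 5: Two-sided p-value via normal approximation = 2*(1 - Phi(|z|)) = 1.000000.
Step 6: alpha = 0.05. fail to reject H0.

R = 8, z = 0.0000, p = 1.000000, fail to reject H0.


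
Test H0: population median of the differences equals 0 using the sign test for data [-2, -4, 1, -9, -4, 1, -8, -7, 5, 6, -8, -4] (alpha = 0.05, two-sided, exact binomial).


Step 1: Discard zero differences. Original n = 12; n_eff = number of nonzero differences = 12.
Nonzero differences (with sign): -2, -4, +1, -9, -4, +1, -8, -7, +5, +6, -8, -4
Step 2: Count signs: positive = 4, negative = 8.
Step 3: Under H0: P(positive) = 0.5, so the number of positives S ~ Bin(12, 0.5).
Step 4: Two-sided exact p-value = sum of Bin(12,0.5) probabilities at or below the observed probability = 0.387695.
Step 5: alpha = 0.05. fail to reject H0.

n_eff = 12, pos = 4, neg = 8, p = 0.387695, fail to reject H0.


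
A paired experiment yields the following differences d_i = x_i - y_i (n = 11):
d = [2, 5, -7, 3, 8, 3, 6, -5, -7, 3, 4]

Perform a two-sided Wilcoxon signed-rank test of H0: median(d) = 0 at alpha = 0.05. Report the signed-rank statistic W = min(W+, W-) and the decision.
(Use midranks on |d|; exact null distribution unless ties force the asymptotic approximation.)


Step 1: Drop any zero differences (none here) and take |d_i|.
|d| = [2, 5, 7, 3, 8, 3, 6, 5, 7, 3, 4]
Step 2: Midrank |d_i| (ties get averaged ranks).
ranks: |2|->1, |5|->6.5, |7|->9.5, |3|->3, |8|->11, |3|->3, |6|->8, |5|->6.5, |7|->9.5, |3|->3, |4|->5
Step 3: Attach original signs; sum ranks with positive sign and with negative sign.
W+ = 1 + 6.5 + 3 + 11 + 3 + 8 + 3 + 5 = 40.5
W- = 9.5 + 6.5 + 9.5 = 25.5
(Check: W+ + W- = 66 should equal n(n+1)/2 = 66.)
Step 4: Test statistic W = min(W+, W-) = 25.5.
Step 5: Ties in |d|, so use the tie-corrected normal approximation.
        E[W] = n(n+1)/4 = 11*12/4 = 33.
        Tie groups: |d|=3 (t=3), |d|=5 (t=2), |d|=7 (t=2); sum(t^3 - t) = 36.
        Var[W] = n(n+1)(2n+1)/24 - sum(t^3-t)/48 = 3036/24 - 36/48 = 125.75.
        z = (W - E[W]) / sqrt(Var[W]) = (25.5 - 33) / 11.2138 = -0.6688.
        Two-sided p = 2*Phi(z) = 0.503612.
Step 6: alpha = 0.05. fail to reject H0.

W+ = 40.5, W- = 25.5, W = min = 25.5, p = 0.503612, fail to reject H0.


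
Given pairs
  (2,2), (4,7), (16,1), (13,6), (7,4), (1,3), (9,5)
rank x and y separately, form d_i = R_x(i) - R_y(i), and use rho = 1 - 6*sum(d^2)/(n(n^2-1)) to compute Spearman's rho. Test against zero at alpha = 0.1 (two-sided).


Step 1: Rank x and y separately (midranks; no ties here).
rank(x): 2->2, 4->3, 16->7, 13->6, 7->4, 1->1, 9->5
rank(y): 2->2, 7->7, 1->1, 6->6, 4->4, 3->3, 5->5
Step 2: d_i = R_x(i) - R_y(i); compute d_i^2.
  (2-2)^2=0, (3-7)^2=16, (7-1)^2=36, (6-6)^2=0, (4-4)^2=0, (1-3)^2=4, (5-5)^2=0
sum(d^2) = 56.
Step 3: rho = 1 - 6*56 / (7*(7^2 - 1)) = 1 - 336/336 = 0.000000.
Step 4: Under H0, t = rho * sqrt((n-2)/(1-rho^2)) = 0.0000 ~ t(5).
Step 5: Two-sided p-value from the t-distribution with 5 df = 1.000000.
Step 6: alpha = 0.1. fail to reject H0.

rho = 0.0000, p = 1.000000, fail to reject H0 at alpha = 0.1.


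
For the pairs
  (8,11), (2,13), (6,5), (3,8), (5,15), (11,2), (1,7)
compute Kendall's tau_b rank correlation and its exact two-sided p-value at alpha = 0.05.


Step 1: Enumerate the 21 unordered pairs (i,j) with i<j and classify each by sign(x_j-x_i) * sign(y_j-y_i).
  (1,2):dx=-6,dy=+2->D; (1,3):dx=-2,dy=-6->C; (1,4):dx=-5,dy=-3->C; (1,5):dx=-3,dy=+4->D
  (1,6):dx=+3,dy=-9->D; (1,7):dx=-7,dy=-4->C; (2,3):dx=+4,dy=-8->D; (2,4):dx=+1,dy=-5->D
  (2,5):dx=+3,dy=+2->C; (2,6):dx=+9,dy=-11->D; (2,7):dx=-1,dy=-6->C; (3,4):dx=-3,dy=+3->D
  (3,5):dx=-1,dy=+10->D; (3,6):dx=+5,dy=-3->D; (3,7):dx=-5,dy=+2->D; (4,5):dx=+2,dy=+7->C
  (4,6):dx=+8,dy=-6->D; (4,7):dx=-2,dy=-1->C; (5,6):dx=+6,dy=-13->D; (5,7):dx=-4,dy=-8->C
  (6,7):dx=-10,dy=+5->D
Step 2: C = 8, D = 13, total pairs = 21.
Step 3: tau = (C - D)/(n(n-1)/2) = (8 - 13)/21 = -0.238095.
Step 4: Exact two-sided p-value (enumerate n! = 5040 permutations of y under H0): p = 0.561905.
Step 5: alpha = 0.05. fail to reject H0.

tau_b = -0.2381 (C=8, D=13), p = 0.561905, fail to reject H0.


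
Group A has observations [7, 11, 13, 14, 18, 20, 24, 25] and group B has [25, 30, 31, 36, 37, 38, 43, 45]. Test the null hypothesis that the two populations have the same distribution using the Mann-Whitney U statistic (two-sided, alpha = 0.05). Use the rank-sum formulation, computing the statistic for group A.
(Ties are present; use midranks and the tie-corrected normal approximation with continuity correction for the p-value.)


Step 1: Combine and sort all 16 observations; assign midranks.
sorted (value, group): (7,X), (11,X), (13,X), (14,X), (18,X), (20,X), (24,X), (25,X), (25,Y), (30,Y), (31,Y), (36,Y), (37,Y), (38,Y), (43,Y), (45,Y)
ranks: 7->1, 11->2, 13->3, 14->4, 18->5, 20->6, 24->7, 25->8.5, 25->8.5, 30->10, 31->11, 36->12, 37->13, 38->14, 43->15, 45->16
Step 2: Rank sum for X: R1 = 1 + 2 + 3 + 4 + 5 + 6 + 7 + 8.5 = 36.5.
Step 3: U_X = R1 - n1(n1+1)/2 = 36.5 - 8*9/2 = 36.5 - 36 = 0.5.
       U_Y = n1*n2 - U_X = 64 - 0.5 = 63.5.
Step 4: Ties are present, so use the tie-corrected normal approximation (with continuity correction) for the p-value.
Step 5: p-value = 0.001122; compare to alpha = 0.05. reject H0.

U_X = 0.5, p = 0.001122, reject H0 at alpha = 0.05.


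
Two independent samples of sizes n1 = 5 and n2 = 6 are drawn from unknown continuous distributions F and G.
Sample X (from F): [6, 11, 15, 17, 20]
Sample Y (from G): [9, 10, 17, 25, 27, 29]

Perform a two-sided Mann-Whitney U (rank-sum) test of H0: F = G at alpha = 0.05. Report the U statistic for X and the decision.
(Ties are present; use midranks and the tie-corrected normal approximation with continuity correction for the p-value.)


Step 1: Combine and sort all 11 observations; assign midranks.
sorted (value, group): (6,X), (9,Y), (10,Y), (11,X), (15,X), (17,X), (17,Y), (20,X), (25,Y), (27,Y), (29,Y)
ranks: 6->1, 9->2, 10->3, 11->4, 15->5, 17->6.5, 17->6.5, 20->8, 25->9, 27->10, 29->11
Step 2: Rank sum for X: R1 = 1 + 4 + 5 + 6.5 + 8 = 24.5.
Step 3: U_X = R1 - n1(n1+1)/2 = 24.5 - 5*6/2 = 24.5 - 15 = 9.5.
       U_Y = n1*n2 - U_X = 30 - 9.5 = 20.5.
Step 4: Ties are present, so use the tie-corrected normal approximation (with continuity correction) for the p-value.
Step 5: p-value = 0.360216; compare to alpha = 0.05. fail to reject H0.

U_X = 9.5, p = 0.360216, fail to reject H0 at alpha = 0.05.


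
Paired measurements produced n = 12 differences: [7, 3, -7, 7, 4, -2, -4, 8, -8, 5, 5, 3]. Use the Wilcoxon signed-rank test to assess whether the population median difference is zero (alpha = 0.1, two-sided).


Step 1: Drop any zero differences (none here) and take |d_i|.
|d| = [7, 3, 7, 7, 4, 2, 4, 8, 8, 5, 5, 3]
Step 2: Midrank |d_i| (ties get averaged ranks).
ranks: |7|->9, |3|->2.5, |7|->9, |7|->9, |4|->4.5, |2|->1, |4|->4.5, |8|->11.5, |8|->11.5, |5|->6.5, |5|->6.5, |3|->2.5
Step 3: Attach original signs; sum ranks with positive sign and with negative sign.
W+ = 9 + 2.5 + 9 + 4.5 + 11.5 + 6.5 + 6.5 + 2.5 = 52
W- = 9 + 1 + 4.5 + 11.5 = 26
(Check: W+ + W- = 78 should equal n(n+1)/2 = 78.)
Step 4: Test statistic W = min(W+, W-) = 26.
Step 5: Ties in |d|, so use the tie-corrected normal approximation.
        E[W] = n(n+1)/4 = 12*13/4 = 39.
        Tie groups: |d|=3 (t=2), |d|=4 (t=2), |d|=5 (t=2), |d|=7 (t=3), |d|=8 (t=2); sum(t^3 - t) = 48.
        Var[W] = n(n+1)(2n+1)/24 - sum(t^3-t)/48 = 3900/24 - 48/48 = 161.5.
        z = (W - E[W]) / sqrt(Var[W]) = (26 - 39) / 12.7083 = -1.0230.
        Two-sided p = 2*Phi(z) = 0.306328.
Step 6: alpha = 0.1. fail to reject H0.

W+ = 52, W- = 26, W = min = 26, p = 0.306328, fail to reject H0.


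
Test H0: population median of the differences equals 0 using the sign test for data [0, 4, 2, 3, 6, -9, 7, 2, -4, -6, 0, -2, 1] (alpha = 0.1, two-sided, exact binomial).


Step 1: Discard zero differences. Original n = 13; n_eff = number of nonzero differences = 11.
Nonzero differences (with sign): +4, +2, +3, +6, -9, +7, +2, -4, -6, -2, +1
Step 2: Count signs: positive = 7, negative = 4.
Step 3: Under H0: P(positive) = 0.5, so the number of positives S ~ Bin(11, 0.5).
Step 4: Two-sided exact p-value = sum of Bin(11,0.5) probabilities at or below the observed probability = 0.548828.
Step 5: alpha = 0.1. fail to reject H0.

n_eff = 11, pos = 7, neg = 4, p = 0.548828, fail to reject H0.


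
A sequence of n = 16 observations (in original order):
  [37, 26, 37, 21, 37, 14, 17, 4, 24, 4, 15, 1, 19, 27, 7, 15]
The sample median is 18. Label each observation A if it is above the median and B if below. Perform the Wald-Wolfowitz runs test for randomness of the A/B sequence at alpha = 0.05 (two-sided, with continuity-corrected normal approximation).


Step 1: Compute median = 18; label A = above, B = below.
Labels in order: AAAAABBBABBBAABB  (n_A = 8, n_B = 8)
Step 2: Count runs R = 6.
Step 3: Under H0 (random ordering), E[R] = 2*n_A*n_B/(n_A+n_B) + 1 = 2*8*8/16 + 1 = 9.0000.
        Var[R] = 2*n_A*n_B*(2*n_A*n_B - n_A - n_B) / ((n_A+n_B)^2 * (n_A+n_B-1)) = 14336/3840 = 3.7333.
        SD[R] = 1.9322.
Step 4: Continuity-corrected z = (R + 0.5 - E[R]) / SD[R] = (6 + 0.5 - 9.0000) / 1.9322 = -1.2939.
Step 5: Two-sided p-value via normal approximation = 2*(1 - Phi(|z|)) = 0.195709.
Step 6: alpha = 0.05. fail to reject H0.

R = 6, z = -1.2939, p = 0.195709, fail to reject H0.


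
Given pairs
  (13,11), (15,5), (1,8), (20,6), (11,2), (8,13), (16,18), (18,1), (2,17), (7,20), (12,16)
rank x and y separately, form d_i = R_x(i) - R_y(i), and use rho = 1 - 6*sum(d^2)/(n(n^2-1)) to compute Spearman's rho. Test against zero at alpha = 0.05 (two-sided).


Step 1: Rank x and y separately (midranks; no ties here).
rank(x): 13->7, 15->8, 1->1, 20->11, 11->5, 8->4, 16->9, 18->10, 2->2, 7->3, 12->6
rank(y): 11->6, 5->3, 8->5, 6->4, 2->2, 13->7, 18->10, 1->1, 17->9, 20->11, 16->8
Step 2: d_i = R_x(i) - R_y(i); compute d_i^2.
  (7-6)^2=1, (8-3)^2=25, (1-5)^2=16, (11-4)^2=49, (5-2)^2=9, (4-7)^2=9, (9-10)^2=1, (10-1)^2=81, (2-9)^2=49, (3-11)^2=64, (6-8)^2=4
sum(d^2) = 308.
Step 3: rho = 1 - 6*308 / (11*(11^2 - 1)) = 1 - 1848/1320 = -0.400000.
Step 4: Under H0, t = rho * sqrt((n-2)/(1-rho^2)) = -1.3093 ~ t(9).
Step 5: Two-sided p-value from the t-distribution with 9 df = 0.222868.
Step 6: alpha = 0.05. fail to reject H0.

rho = -0.4000, p = 0.222868, fail to reject H0 at alpha = 0.05.


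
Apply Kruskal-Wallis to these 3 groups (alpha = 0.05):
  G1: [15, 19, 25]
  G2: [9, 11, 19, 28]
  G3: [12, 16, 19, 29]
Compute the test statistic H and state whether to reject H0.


Step 1: Combine all N = 11 observations and assign midranks.
sorted (value, group, rank): (9,G2,1), (11,G2,2), (12,G3,3), (15,G1,4), (16,G3,5), (19,G1,7), (19,G2,7), (19,G3,7), (25,G1,9), (28,G2,10), (29,G3,11)
Step 2: Sum ranks within each group.
R_1 = 20 (n_1 = 3)
R_2 = 20 (n_2 = 4)
R_3 = 26 (n_3 = 4)
Step 3: H = 12/(N(N+1)) * sum(R_i^2/n_i) - 3(N+1)
     = 12/(11*12) * (20^2/3 + 20^2/4 + 26^2/4) - 3*12
     = 0.090909 * 402.333 - 36
     = 0.575758.
Step 4: Ties present; correction factor C = 1 - 24/(11^3 - 11) = 0.981818. Corrected H = 0.575758 / 0.981818 = 0.586420.
Step 5: Under H0, H ~ chi^2(2); p-value = 0.745866.
Step 6: alpha = 0.05. fail to reject H0.

H = 0.5864, df = 2, p = 0.745866, fail to reject H0.


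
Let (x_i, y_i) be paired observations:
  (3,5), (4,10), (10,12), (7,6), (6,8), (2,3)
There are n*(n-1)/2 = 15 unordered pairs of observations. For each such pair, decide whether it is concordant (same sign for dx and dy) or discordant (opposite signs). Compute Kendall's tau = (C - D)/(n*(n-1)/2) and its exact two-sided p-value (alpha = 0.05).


Step 1: Enumerate the 15 unordered pairs (i,j) with i<j and classify each by sign(x_j-x_i) * sign(y_j-y_i).
  (1,2):dx=+1,dy=+5->C; (1,3):dx=+7,dy=+7->C; (1,4):dx=+4,dy=+1->C; (1,5):dx=+3,dy=+3->C
  (1,6):dx=-1,dy=-2->C; (2,3):dx=+6,dy=+2->C; (2,4):dx=+3,dy=-4->D; (2,5):dx=+2,dy=-2->D
  (2,6):dx=-2,dy=-7->C; (3,4):dx=-3,dy=-6->C; (3,5):dx=-4,dy=-4->C; (3,6):dx=-8,dy=-9->C
  (4,5):dx=-1,dy=+2->D; (4,6):dx=-5,dy=-3->C; (5,6):dx=-4,dy=-5->C
Step 2: C = 12, D = 3, total pairs = 15.
Step 3: tau = (C - D)/(n(n-1)/2) = (12 - 3)/15 = 0.600000.
Step 4: Exact two-sided p-value (enumerate n! = 720 permutations of y under H0): p = 0.136111.
Step 5: alpha = 0.05. fail to reject H0.

tau_b = 0.6000 (C=12, D=3), p = 0.136111, fail to reject H0.


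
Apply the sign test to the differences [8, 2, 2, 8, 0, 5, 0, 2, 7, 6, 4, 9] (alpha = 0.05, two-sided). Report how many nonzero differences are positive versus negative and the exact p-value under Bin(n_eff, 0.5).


Step 1: Discard zero differences. Original n = 12; n_eff = number of nonzero differences = 10.
Nonzero differences (with sign): +8, +2, +2, +8, +5, +2, +7, +6, +4, +9
Step 2: Count signs: positive = 10, negative = 0.
Step 3: Under H0: P(positive) = 0.5, so the number of positives S ~ Bin(10, 0.5).
Step 4: Two-sided exact p-value = sum of Bin(10,0.5) probabilities at or below the observed probability = 0.001953.
Step 5: alpha = 0.05. reject H0.

n_eff = 10, pos = 10, neg = 0, p = 0.001953, reject H0.


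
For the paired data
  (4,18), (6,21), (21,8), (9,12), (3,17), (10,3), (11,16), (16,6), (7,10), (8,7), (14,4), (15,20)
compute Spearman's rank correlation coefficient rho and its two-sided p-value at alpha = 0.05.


Step 1: Rank x and y separately (midranks; no ties here).
rank(x): 4->2, 6->3, 21->12, 9->6, 3->1, 10->7, 11->8, 16->11, 7->4, 8->5, 14->9, 15->10
rank(y): 18->10, 21->12, 8->5, 12->7, 17->9, 3->1, 16->8, 6->3, 10->6, 7->4, 4->2, 20->11
Step 2: d_i = R_x(i) - R_y(i); compute d_i^2.
  (2-10)^2=64, (3-12)^2=81, (12-5)^2=49, (6-7)^2=1, (1-9)^2=64, (7-1)^2=36, (8-8)^2=0, (11-3)^2=64, (4-6)^2=4, (5-4)^2=1, (9-2)^2=49, (10-11)^2=1
sum(d^2) = 414.
Step 3: rho = 1 - 6*414 / (12*(12^2 - 1)) = 1 - 2484/1716 = -0.447552.
Step 4: Under H0, t = rho * sqrt((n-2)/(1-rho^2)) = -1.5826 ~ t(10).
Step 5: Two-sided p-value from the t-distribution with 10 df = 0.144586.
Step 6: alpha = 0.05. fail to reject H0.

rho = -0.4476, p = 0.144586, fail to reject H0 at alpha = 0.05.


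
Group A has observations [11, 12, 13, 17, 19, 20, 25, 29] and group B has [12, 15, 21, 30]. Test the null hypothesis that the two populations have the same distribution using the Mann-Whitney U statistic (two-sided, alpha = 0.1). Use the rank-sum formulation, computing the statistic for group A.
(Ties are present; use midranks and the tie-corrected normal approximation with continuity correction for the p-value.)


Step 1: Combine and sort all 12 observations; assign midranks.
sorted (value, group): (11,X), (12,X), (12,Y), (13,X), (15,Y), (17,X), (19,X), (20,X), (21,Y), (25,X), (29,X), (30,Y)
ranks: 11->1, 12->2.5, 12->2.5, 13->4, 15->5, 17->6, 19->7, 20->8, 21->9, 25->10, 29->11, 30->12
Step 2: Rank sum for X: R1 = 1 + 2.5 + 4 + 6 + 7 + 8 + 10 + 11 = 49.5.
Step 3: U_X = R1 - n1(n1+1)/2 = 49.5 - 8*9/2 = 49.5 - 36 = 13.5.
       U_Y = n1*n2 - U_X = 32 - 13.5 = 18.5.
Step 4: Ties are present, so use the tie-corrected normal approximation (with continuity correction) for the p-value.
Step 5: p-value = 0.733647; compare to alpha = 0.1. fail to reject H0.

U_X = 13.5, p = 0.733647, fail to reject H0 at alpha = 0.1.


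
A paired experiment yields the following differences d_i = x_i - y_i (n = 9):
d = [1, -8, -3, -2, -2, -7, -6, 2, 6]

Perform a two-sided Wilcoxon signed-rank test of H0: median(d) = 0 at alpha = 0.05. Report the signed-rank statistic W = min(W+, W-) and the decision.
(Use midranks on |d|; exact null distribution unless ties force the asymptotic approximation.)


Step 1: Drop any zero differences (none here) and take |d_i|.
|d| = [1, 8, 3, 2, 2, 7, 6, 2, 6]
Step 2: Midrank |d_i| (ties get averaged ranks).
ranks: |1|->1, |8|->9, |3|->5, |2|->3, |2|->3, |7|->8, |6|->6.5, |2|->3, |6|->6.5
Step 3: Attach original signs; sum ranks with positive sign and with negative sign.
W+ = 1 + 3 + 6.5 = 10.5
W- = 9 + 5 + 3 + 3 + 8 + 6.5 = 34.5
(Check: W+ + W- = 45 should equal n(n+1)/2 = 45.)
Step 4: Test statistic W = min(W+, W-) = 10.5.
Step 5: Ties in |d|, so use the tie-corrected normal approximation.
        E[W] = n(n+1)/4 = 9*10/4 = 22.5.
        Tie groups: |d|=2 (t=3), |d|=6 (t=2); sum(t^3 - t) = 30.
        Var[W] = n(n+1)(2n+1)/24 - sum(t^3-t)/48 = 1710/24 - 30/48 = 70.625.
        z = (W - E[W]) / sqrt(Var[W]) = (10.5 - 22.5) / 8.4039 = -1.4279.
        Two-sided p = 2*Phi(z) = 0.153317.
Step 6: alpha = 0.05. fail to reject H0.

W+ = 10.5, W- = 34.5, W = min = 10.5, p = 0.153317, fail to reject H0.


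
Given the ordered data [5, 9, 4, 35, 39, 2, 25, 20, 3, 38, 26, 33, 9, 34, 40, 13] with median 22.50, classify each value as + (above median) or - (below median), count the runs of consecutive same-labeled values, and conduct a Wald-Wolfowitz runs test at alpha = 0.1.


Step 1: Compute median = 22.50; label A = above, B = below.
Labels in order: BBBAABABBAAABAAB  (n_A = 8, n_B = 8)
Step 2: Count runs R = 9.
Step 3: Under H0 (random ordering), E[R] = 2*n_A*n_B/(n_A+n_B) + 1 = 2*8*8/16 + 1 = 9.0000.
        Var[R] = 2*n_A*n_B*(2*n_A*n_B - n_A - n_B) / ((n_A+n_B)^2 * (n_A+n_B-1)) = 14336/3840 = 3.7333.
        SD[R] = 1.9322.
Step 4: R = E[R], so z = 0 with no continuity correction.
Step 5: Two-sided p-value via normal approximation = 2*(1 - Phi(|z|)) = 1.000000.
Step 6: alpha = 0.1. fail to reject H0.

R = 9, z = 0.0000, p = 1.000000, fail to reject H0.


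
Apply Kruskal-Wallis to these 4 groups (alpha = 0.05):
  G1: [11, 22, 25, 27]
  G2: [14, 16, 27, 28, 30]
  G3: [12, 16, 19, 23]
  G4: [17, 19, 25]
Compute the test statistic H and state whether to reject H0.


Step 1: Combine all N = 16 observations and assign midranks.
sorted (value, group, rank): (11,G1,1), (12,G3,2), (14,G2,3), (16,G2,4.5), (16,G3,4.5), (17,G4,6), (19,G3,7.5), (19,G4,7.5), (22,G1,9), (23,G3,10), (25,G1,11.5), (25,G4,11.5), (27,G1,13.5), (27,G2,13.5), (28,G2,15), (30,G2,16)
Step 2: Sum ranks within each group.
R_1 = 35 (n_1 = 4)
R_2 = 52 (n_2 = 5)
R_3 = 24 (n_3 = 4)
R_4 = 25 (n_4 = 3)
Step 3: H = 12/(N(N+1)) * sum(R_i^2/n_i) - 3(N+1)
     = 12/(16*17) * (35^2/4 + 52^2/5 + 24^2/4 + 25^2/3) - 3*17
     = 0.044118 * 1199.38 - 51
     = 1.913971.
Step 4: Ties present; correction factor C = 1 - 24/(16^3 - 16) = 0.994118. Corrected H = 1.913971 / 0.994118 = 1.925296.
Step 5: Under H0, H ~ chi^2(3); p-value = 0.588056.
Step 6: alpha = 0.05. fail to reject H0.

H = 1.9253, df = 3, p = 0.588056, fail to reject H0.


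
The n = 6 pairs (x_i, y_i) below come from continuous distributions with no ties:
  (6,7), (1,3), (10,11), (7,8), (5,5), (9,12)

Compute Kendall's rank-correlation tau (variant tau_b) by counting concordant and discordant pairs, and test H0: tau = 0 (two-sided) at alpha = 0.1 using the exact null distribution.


Step 1: Enumerate the 15 unordered pairs (i,j) with i<j and classify each by sign(x_j-x_i) * sign(y_j-y_i).
  (1,2):dx=-5,dy=-4->C; (1,3):dx=+4,dy=+4->C; (1,4):dx=+1,dy=+1->C; (1,5):dx=-1,dy=-2->C
  (1,6):dx=+3,dy=+5->C; (2,3):dx=+9,dy=+8->C; (2,4):dx=+6,dy=+5->C; (2,5):dx=+4,dy=+2->C
  (2,6):dx=+8,dy=+9->C; (3,4):dx=-3,dy=-3->C; (3,5):dx=-5,dy=-6->C; (3,6):dx=-1,dy=+1->D
  (4,5):dx=-2,dy=-3->C; (4,6):dx=+2,dy=+4->C; (5,6):dx=+4,dy=+7->C
Step 2: C = 14, D = 1, total pairs = 15.
Step 3: tau = (C - D)/(n(n-1)/2) = (14 - 1)/15 = 0.866667.
Step 4: Exact two-sided p-value (enumerate n! = 720 permutations of y under H0): p = 0.016667.
Step 5: alpha = 0.1. reject H0.

tau_b = 0.8667 (C=14, D=1), p = 0.016667, reject H0.


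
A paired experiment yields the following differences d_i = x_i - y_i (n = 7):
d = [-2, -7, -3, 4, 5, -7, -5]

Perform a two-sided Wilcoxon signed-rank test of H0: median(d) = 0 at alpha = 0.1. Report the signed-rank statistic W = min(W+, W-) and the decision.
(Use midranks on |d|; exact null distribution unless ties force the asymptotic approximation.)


Step 1: Drop any zero differences (none here) and take |d_i|.
|d| = [2, 7, 3, 4, 5, 7, 5]
Step 2: Midrank |d_i| (ties get averaged ranks).
ranks: |2|->1, |7|->6.5, |3|->2, |4|->3, |5|->4.5, |7|->6.5, |5|->4.5
Step 3: Attach original signs; sum ranks with positive sign and with negative sign.
W+ = 3 + 4.5 = 7.5
W- = 1 + 6.5 + 2 + 6.5 + 4.5 = 20.5
(Check: W+ + W- = 28 should equal n(n+1)/2 = 28.)
Step 4: Test statistic W = min(W+, W-) = 7.5.
Step 5: Ties in |d|, so use the tie-corrected normal approximation.
        E[W] = n(n+1)/4 = 7*8/4 = 14.
        Tie groups: |d|=5 (t=2), |d|=7 (t=2); sum(t^3 - t) = 12.
        Var[W] = n(n+1)(2n+1)/24 - sum(t^3-t)/48 = 840/24 - 12/48 = 34.75.
        z = (W - E[W]) / sqrt(Var[W]) = (7.5 - 14) / 5.8949 = -1.1026.
        Two-sided p = 2*Phi(z) = 0.270181.
Step 6: alpha = 0.1. fail to reject H0.

W+ = 7.5, W- = 20.5, W = min = 7.5, p = 0.270181, fail to reject H0.


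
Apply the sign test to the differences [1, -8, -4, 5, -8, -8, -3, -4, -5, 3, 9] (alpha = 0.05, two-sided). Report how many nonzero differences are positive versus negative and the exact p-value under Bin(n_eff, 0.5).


Step 1: Discard zero differences. Original n = 11; n_eff = number of nonzero differences = 11.
Nonzero differences (with sign): +1, -8, -4, +5, -8, -8, -3, -4, -5, +3, +9
Step 2: Count signs: positive = 4, negative = 7.
Step 3: Under H0: P(positive) = 0.5, so the number of positives S ~ Bin(11, 0.5).
Step 4: Two-sided exact p-value = sum of Bin(11,0.5) probabilities at or below the observed probability = 0.548828.
Step 5: alpha = 0.05. fail to reject H0.

n_eff = 11, pos = 4, neg = 7, p = 0.548828, fail to reject H0.


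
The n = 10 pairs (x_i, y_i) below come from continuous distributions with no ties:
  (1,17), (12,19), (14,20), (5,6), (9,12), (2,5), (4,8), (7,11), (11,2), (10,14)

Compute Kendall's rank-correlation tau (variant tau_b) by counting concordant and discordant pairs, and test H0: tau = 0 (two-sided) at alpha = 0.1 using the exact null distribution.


Step 1: Enumerate the 45 unordered pairs (i,j) with i<j and classify each by sign(x_j-x_i) * sign(y_j-y_i).
  (1,2):dx=+11,dy=+2->C; (1,3):dx=+13,dy=+3->C; (1,4):dx=+4,dy=-11->D; (1,5):dx=+8,dy=-5->D
  (1,6):dx=+1,dy=-12->D; (1,7):dx=+3,dy=-9->D; (1,8):dx=+6,dy=-6->D; (1,9):dx=+10,dy=-15->D
  (1,10):dx=+9,dy=-3->D; (2,3):dx=+2,dy=+1->C; (2,4):dx=-7,dy=-13->C; (2,5):dx=-3,dy=-7->C
  (2,6):dx=-10,dy=-14->C; (2,7):dx=-8,dy=-11->C; (2,8):dx=-5,dy=-8->C; (2,9):dx=-1,dy=-17->C
  (2,10):dx=-2,dy=-5->C; (3,4):dx=-9,dy=-14->C; (3,5):dx=-5,dy=-8->C; (3,6):dx=-12,dy=-15->C
  (3,7):dx=-10,dy=-12->C; (3,8):dx=-7,dy=-9->C; (3,9):dx=-3,dy=-18->C; (3,10):dx=-4,dy=-6->C
  (4,5):dx=+4,dy=+6->C; (4,6):dx=-3,dy=-1->C; (4,7):dx=-1,dy=+2->D; (4,8):dx=+2,dy=+5->C
  (4,9):dx=+6,dy=-4->D; (4,10):dx=+5,dy=+8->C; (5,6):dx=-7,dy=-7->C; (5,7):dx=-5,dy=-4->C
  (5,8):dx=-2,dy=-1->C; (5,9):dx=+2,dy=-10->D; (5,10):dx=+1,dy=+2->C; (6,7):dx=+2,dy=+3->C
  (6,8):dx=+5,dy=+6->C; (6,9):dx=+9,dy=-3->D; (6,10):dx=+8,dy=+9->C; (7,8):dx=+3,dy=+3->C
  (7,9):dx=+7,dy=-6->D; (7,10):dx=+6,dy=+6->C; (8,9):dx=+4,dy=-9->D; (8,10):dx=+3,dy=+3->C
  (9,10):dx=-1,dy=+12->D
Step 2: C = 31, D = 14, total pairs = 45.
Step 3: tau = (C - D)/(n(n-1)/2) = (31 - 14)/45 = 0.377778.
Step 4: Exact two-sided p-value (enumerate n! = 3628800 permutations of y under H0): p = 0.155742.
Step 5: alpha = 0.1. fail to reject H0.

tau_b = 0.3778 (C=31, D=14), p = 0.155742, fail to reject H0.


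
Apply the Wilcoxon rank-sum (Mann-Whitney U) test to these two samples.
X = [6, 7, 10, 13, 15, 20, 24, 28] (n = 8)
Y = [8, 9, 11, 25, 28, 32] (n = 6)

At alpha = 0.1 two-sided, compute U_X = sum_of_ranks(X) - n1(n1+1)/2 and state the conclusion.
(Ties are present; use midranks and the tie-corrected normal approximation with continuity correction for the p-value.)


Step 1: Combine and sort all 14 observations; assign midranks.
sorted (value, group): (6,X), (7,X), (8,Y), (9,Y), (10,X), (11,Y), (13,X), (15,X), (20,X), (24,X), (25,Y), (28,X), (28,Y), (32,Y)
ranks: 6->1, 7->2, 8->3, 9->4, 10->5, 11->6, 13->7, 15->8, 20->9, 24->10, 25->11, 28->12.5, 28->12.5, 32->14
Step 2: Rank sum for X: R1 = 1 + 2 + 5 + 7 + 8 + 9 + 10 + 12.5 = 54.5.
Step 3: U_X = R1 - n1(n1+1)/2 = 54.5 - 8*9/2 = 54.5 - 36 = 18.5.
       U_Y = n1*n2 - U_X = 48 - 18.5 = 29.5.
Step 4: Ties are present, so use the tie-corrected normal approximation (with continuity correction) for the p-value.
Step 5: p-value = 0.518145; compare to alpha = 0.1. fail to reject H0.

U_X = 18.5, p = 0.518145, fail to reject H0 at alpha = 0.1.


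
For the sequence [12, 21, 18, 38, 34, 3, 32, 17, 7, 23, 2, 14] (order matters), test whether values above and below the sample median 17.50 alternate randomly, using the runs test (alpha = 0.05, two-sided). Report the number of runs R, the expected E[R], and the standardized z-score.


Step 1: Compute median = 17.50; label A = above, B = below.
Labels in order: BAAAABABBABB  (n_A = 6, n_B = 6)
Step 2: Count runs R = 7.
Step 3: Under H0 (random ordering), E[R] = 2*n_A*n_B/(n_A+n_B) + 1 = 2*6*6/12 + 1 = 7.0000.
        Var[R] = 2*n_A*n_B*(2*n_A*n_B - n_A - n_B) / ((n_A+n_B)^2 * (n_A+n_B-1)) = 4320/1584 = 2.7273.
        SD[R] = 1.6514.
Step 4: R = E[R], so z = 0 with no continuity correction.
Step 5: Two-sided p-value via normal approximation = 2*(1 - Phi(|z|)) = 1.000000.
Step 6: alpha = 0.05. fail to reject H0.

R = 7, z = 0.0000, p = 1.000000, fail to reject H0.


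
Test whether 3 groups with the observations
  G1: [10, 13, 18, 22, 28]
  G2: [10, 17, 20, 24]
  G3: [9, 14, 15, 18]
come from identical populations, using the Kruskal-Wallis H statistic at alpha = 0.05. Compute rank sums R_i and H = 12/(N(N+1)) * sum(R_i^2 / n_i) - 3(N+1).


Step 1: Combine all N = 13 observations and assign midranks.
sorted (value, group, rank): (9,G3,1), (10,G1,2.5), (10,G2,2.5), (13,G1,4), (14,G3,5), (15,G3,6), (17,G2,7), (18,G1,8.5), (18,G3,8.5), (20,G2,10), (22,G1,11), (24,G2,12), (28,G1,13)
Step 2: Sum ranks within each group.
R_1 = 39 (n_1 = 5)
R_2 = 31.5 (n_2 = 4)
R_3 = 20.5 (n_3 = 4)
Step 3: H = 12/(N(N+1)) * sum(R_i^2/n_i) - 3(N+1)
     = 12/(13*14) * (39^2/5 + 31.5^2/4 + 20.5^2/4) - 3*14
     = 0.065934 * 657.325 - 42
     = 1.340110.
Step 4: Ties present; correction factor C = 1 - 12/(13^3 - 13) = 0.994505. Corrected H = 1.340110 / 0.994505 = 1.347514.
Step 5: Under H0, H ~ chi^2(2); p-value = 0.509790.
Step 6: alpha = 0.05. fail to reject H0.

H = 1.3475, df = 2, p = 0.509790, fail to reject H0.


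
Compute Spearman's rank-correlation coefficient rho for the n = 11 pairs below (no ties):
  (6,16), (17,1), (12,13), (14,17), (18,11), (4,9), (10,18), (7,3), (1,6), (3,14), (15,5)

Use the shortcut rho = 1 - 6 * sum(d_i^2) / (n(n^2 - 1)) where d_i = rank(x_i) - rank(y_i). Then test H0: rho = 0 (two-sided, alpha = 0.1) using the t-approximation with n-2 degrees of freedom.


Step 1: Rank x and y separately (midranks; no ties here).
rank(x): 6->4, 17->10, 12->7, 14->8, 18->11, 4->3, 10->6, 7->5, 1->1, 3->2, 15->9
rank(y): 16->9, 1->1, 13->7, 17->10, 11->6, 9->5, 18->11, 3->2, 6->4, 14->8, 5->3
Step 2: d_i = R_x(i) - R_y(i); compute d_i^2.
  (4-9)^2=25, (10-1)^2=81, (7-7)^2=0, (8-10)^2=4, (11-6)^2=25, (3-5)^2=4, (6-11)^2=25, (5-2)^2=9, (1-4)^2=9, (2-8)^2=36, (9-3)^2=36
sum(d^2) = 254.
Step 3: rho = 1 - 6*254 / (11*(11^2 - 1)) = 1 - 1524/1320 = -0.154545.
Step 4: Under H0, t = rho * sqrt((n-2)/(1-rho^2)) = -0.4693 ~ t(9).
Step 5: Two-sided p-value from the t-distribution with 9 df = 0.650034.
Step 6: alpha = 0.1. fail to reject H0.

rho = -0.1545, p = 0.650034, fail to reject H0 at alpha = 0.1.


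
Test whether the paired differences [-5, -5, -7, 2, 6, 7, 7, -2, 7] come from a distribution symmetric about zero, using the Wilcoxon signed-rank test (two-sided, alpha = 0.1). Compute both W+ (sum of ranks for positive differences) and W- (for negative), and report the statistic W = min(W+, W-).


Step 1: Drop any zero differences (none here) and take |d_i|.
|d| = [5, 5, 7, 2, 6, 7, 7, 2, 7]
Step 2: Midrank |d_i| (ties get averaged ranks).
ranks: |5|->3.5, |5|->3.5, |7|->7.5, |2|->1.5, |6|->5, |7|->7.5, |7|->7.5, |2|->1.5, |7|->7.5
Step 3: Attach original signs; sum ranks with positive sign and with negative sign.
W+ = 1.5 + 5 + 7.5 + 7.5 + 7.5 = 29
W- = 3.5 + 3.5 + 7.5 + 1.5 = 16
(Check: W+ + W- = 45 should equal n(n+1)/2 = 45.)
Step 4: Test statistic W = min(W+, W-) = 16.
Step 5: Ties in |d|, so use the tie-corrected normal approximation.
        E[W] = n(n+1)/4 = 9*10/4 = 22.5.
        Tie groups: |d|=2 (t=2), |d|=5 (t=2), |d|=7 (t=4); sum(t^3 - t) = 72.
        Var[W] = n(n+1)(2n+1)/24 - sum(t^3-t)/48 = 1710/24 - 72/48 = 69.75.
        z = (W - E[W]) / sqrt(Var[W]) = (16 - 22.5) / 8.3516 = -0.7783.
        Two-sided p = 2*Phi(z) = 0.436398.
Step 6: alpha = 0.1. fail to reject H0.

W+ = 29, W- = 16, W = min = 16, p = 0.436398, fail to reject H0.


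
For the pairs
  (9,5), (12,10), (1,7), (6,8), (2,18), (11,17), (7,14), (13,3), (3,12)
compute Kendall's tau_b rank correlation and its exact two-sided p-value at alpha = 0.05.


Step 1: Enumerate the 36 unordered pairs (i,j) with i<j and classify each by sign(x_j-x_i) * sign(y_j-y_i).
  (1,2):dx=+3,dy=+5->C; (1,3):dx=-8,dy=+2->D; (1,4):dx=-3,dy=+3->D; (1,5):dx=-7,dy=+13->D
  (1,6):dx=+2,dy=+12->C; (1,7):dx=-2,dy=+9->D; (1,8):dx=+4,dy=-2->D; (1,9):dx=-6,dy=+7->D
  (2,3):dx=-11,dy=-3->C; (2,4):dx=-6,dy=-2->C; (2,5):dx=-10,dy=+8->D; (2,6):dx=-1,dy=+7->D
  (2,7):dx=-5,dy=+4->D; (2,8):dx=+1,dy=-7->D; (2,9):dx=-9,dy=+2->D; (3,4):dx=+5,dy=+1->C
  (3,5):dx=+1,dy=+11->C; (3,6):dx=+10,dy=+10->C; (3,7):dx=+6,dy=+7->C; (3,8):dx=+12,dy=-4->D
  (3,9):dx=+2,dy=+5->C; (4,5):dx=-4,dy=+10->D; (4,6):dx=+5,dy=+9->C; (4,7):dx=+1,dy=+6->C
  (4,8):dx=+7,dy=-5->D; (4,9):dx=-3,dy=+4->D; (5,6):dx=+9,dy=-1->D; (5,7):dx=+5,dy=-4->D
  (5,8):dx=+11,dy=-15->D; (5,9):dx=+1,dy=-6->D; (6,7):dx=-4,dy=-3->C; (6,8):dx=+2,dy=-14->D
  (6,9):dx=-8,dy=-5->C; (7,8):dx=+6,dy=-11->D; (7,9):dx=-4,dy=-2->C; (8,9):dx=-10,dy=+9->D
Step 2: C = 14, D = 22, total pairs = 36.
Step 3: tau = (C - D)/(n(n-1)/2) = (14 - 22)/36 = -0.222222.
Step 4: Exact two-sided p-value (enumerate n! = 362880 permutations of y under H0): p = 0.476709.
Step 5: alpha = 0.05. fail to reject H0.

tau_b = -0.2222 (C=14, D=22), p = 0.476709, fail to reject H0.


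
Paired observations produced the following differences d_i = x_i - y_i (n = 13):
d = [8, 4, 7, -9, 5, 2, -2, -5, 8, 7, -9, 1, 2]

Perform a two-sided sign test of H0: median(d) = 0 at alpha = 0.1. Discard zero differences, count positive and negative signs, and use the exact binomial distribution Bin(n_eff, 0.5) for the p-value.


Step 1: Discard zero differences. Original n = 13; n_eff = number of nonzero differences = 13.
Nonzero differences (with sign): +8, +4, +7, -9, +5, +2, -2, -5, +8, +7, -9, +1, +2
Step 2: Count signs: positive = 9, negative = 4.
Step 3: Under H0: P(positive) = 0.5, so the number of positives S ~ Bin(13, 0.5).
Step 4: Two-sided exact p-value = sum of Bin(13,0.5) probabilities at or below the observed probability = 0.266846.
Step 5: alpha = 0.1. fail to reject H0.

n_eff = 13, pos = 9, neg = 4, p = 0.266846, fail to reject H0.
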